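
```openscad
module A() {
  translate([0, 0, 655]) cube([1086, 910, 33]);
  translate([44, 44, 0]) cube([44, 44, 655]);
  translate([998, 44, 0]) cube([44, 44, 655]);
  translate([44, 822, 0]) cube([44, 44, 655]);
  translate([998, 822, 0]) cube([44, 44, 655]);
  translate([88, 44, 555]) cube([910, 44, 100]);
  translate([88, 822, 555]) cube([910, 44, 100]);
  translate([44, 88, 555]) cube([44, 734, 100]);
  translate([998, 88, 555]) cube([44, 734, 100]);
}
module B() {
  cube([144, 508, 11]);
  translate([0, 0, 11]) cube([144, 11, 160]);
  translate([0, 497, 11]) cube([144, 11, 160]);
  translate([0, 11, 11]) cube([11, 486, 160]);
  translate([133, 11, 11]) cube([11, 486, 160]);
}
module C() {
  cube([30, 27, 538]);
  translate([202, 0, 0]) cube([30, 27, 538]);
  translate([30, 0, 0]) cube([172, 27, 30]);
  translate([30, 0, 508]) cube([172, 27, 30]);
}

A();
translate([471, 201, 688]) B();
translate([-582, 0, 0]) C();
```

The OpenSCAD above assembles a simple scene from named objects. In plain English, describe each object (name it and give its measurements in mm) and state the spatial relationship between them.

A is a table with a 1086×910 mm rectangular top, 33 mm thick, top surface at z = 688 mm, supported by four 44×44 mm square legs, each inset 44 mm from the nearest pair of top edges, running from the floor. Four apron rails, 44 mm thick and 100 mm tall, run between adjacent legs with their top edges flush with the underside of the top and their outer faces flush with the legs' outer faces.

B is an open-topped rectangular box: outside dimensions 144×508×171 mm, with a uniform wall and base thickness of 11 mm. The base is a full 144×508 slab on the floor; four walls sit on top of the base. The front and back walls (the −y and +y sides) span the full width; the two side walls fit between them.

C is a rectangular picture frame lying in the x–z plane (depth along y). The opening is 172 mm wide (x) by 478 mm tall (z), surrounded by a border 30 mm wide on all four sides. The frame is 27 mm deep and is made of two full-height vertical stiles with two horizontal rails fitted between them.

The open box is on top of the table, centred. The picture frame is on the floor beside the table on its −x side.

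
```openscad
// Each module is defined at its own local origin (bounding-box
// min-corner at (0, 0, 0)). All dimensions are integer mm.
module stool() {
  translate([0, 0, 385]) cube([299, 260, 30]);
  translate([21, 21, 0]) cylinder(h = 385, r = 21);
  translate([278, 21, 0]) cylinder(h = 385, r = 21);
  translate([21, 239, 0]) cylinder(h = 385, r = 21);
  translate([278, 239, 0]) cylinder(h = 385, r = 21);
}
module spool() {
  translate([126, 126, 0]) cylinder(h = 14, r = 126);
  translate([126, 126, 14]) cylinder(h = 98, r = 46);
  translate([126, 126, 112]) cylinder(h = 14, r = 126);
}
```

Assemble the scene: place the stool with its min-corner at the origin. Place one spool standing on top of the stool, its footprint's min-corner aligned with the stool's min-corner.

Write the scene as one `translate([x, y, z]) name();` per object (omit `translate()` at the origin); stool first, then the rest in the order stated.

stool();
translate([0, 0, 415]) spool();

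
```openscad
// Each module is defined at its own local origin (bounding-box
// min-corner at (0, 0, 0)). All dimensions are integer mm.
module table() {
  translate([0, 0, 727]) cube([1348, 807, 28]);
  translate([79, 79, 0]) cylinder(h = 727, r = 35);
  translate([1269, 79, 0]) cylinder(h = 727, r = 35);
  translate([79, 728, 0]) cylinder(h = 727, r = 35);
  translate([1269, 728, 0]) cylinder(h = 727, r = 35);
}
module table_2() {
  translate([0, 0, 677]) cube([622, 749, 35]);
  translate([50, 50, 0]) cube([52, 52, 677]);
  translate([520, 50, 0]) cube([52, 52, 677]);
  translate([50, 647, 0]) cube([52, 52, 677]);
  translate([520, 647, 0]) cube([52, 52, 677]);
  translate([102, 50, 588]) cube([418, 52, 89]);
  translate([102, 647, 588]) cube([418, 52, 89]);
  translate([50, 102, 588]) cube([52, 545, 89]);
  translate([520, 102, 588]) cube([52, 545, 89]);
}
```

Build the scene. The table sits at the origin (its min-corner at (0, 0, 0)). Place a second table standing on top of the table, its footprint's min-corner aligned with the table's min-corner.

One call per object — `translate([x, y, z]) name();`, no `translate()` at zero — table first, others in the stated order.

table();
translate([0, 0, 755]) table_2();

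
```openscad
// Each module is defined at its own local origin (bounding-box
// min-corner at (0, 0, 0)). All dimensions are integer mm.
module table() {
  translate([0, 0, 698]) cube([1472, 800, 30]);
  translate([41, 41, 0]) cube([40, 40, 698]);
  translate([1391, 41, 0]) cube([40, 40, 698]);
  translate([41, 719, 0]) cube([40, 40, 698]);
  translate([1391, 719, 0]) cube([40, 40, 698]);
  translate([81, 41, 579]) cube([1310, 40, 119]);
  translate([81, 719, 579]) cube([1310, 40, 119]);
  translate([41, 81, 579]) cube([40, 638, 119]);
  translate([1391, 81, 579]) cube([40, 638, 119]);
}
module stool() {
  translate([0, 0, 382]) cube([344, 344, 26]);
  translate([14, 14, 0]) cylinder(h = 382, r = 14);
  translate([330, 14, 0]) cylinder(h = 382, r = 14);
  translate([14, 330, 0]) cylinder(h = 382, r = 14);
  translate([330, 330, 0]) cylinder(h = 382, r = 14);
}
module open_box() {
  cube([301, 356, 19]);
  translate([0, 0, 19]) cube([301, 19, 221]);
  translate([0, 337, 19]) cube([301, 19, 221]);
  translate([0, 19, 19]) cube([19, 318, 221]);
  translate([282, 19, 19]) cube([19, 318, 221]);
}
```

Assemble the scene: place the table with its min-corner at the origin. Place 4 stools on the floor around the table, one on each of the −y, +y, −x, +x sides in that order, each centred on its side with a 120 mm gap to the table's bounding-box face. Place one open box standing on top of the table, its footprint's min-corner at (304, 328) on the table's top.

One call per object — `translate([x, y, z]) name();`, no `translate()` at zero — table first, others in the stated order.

table();
translate([564, -464, 0]) stool();
translate([564, 920, 0]) stool();
translate([-464, 228, 0]) stool();
translate([1592, 228, 0]) stool();
translate([304, 328, 728]) open_box();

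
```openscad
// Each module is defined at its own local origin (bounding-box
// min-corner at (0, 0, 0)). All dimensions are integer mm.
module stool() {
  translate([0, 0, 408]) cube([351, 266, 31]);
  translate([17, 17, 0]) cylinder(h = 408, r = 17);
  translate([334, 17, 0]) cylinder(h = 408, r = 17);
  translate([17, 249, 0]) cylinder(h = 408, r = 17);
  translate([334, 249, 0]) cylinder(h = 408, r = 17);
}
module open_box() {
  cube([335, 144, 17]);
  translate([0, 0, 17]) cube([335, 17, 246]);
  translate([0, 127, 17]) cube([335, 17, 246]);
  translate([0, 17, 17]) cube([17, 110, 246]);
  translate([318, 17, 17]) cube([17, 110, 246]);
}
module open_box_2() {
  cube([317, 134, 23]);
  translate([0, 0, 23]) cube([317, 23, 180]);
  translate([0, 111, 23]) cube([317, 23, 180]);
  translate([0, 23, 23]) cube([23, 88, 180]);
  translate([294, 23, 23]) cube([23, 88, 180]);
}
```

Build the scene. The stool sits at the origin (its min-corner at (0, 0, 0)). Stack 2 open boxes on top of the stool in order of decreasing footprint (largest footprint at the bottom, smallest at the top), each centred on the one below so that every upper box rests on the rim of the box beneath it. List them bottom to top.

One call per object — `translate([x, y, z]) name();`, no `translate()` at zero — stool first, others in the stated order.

stool();
translate([8, 61, 439]) open_box();
translate([17, 66, 702]) open_box_2();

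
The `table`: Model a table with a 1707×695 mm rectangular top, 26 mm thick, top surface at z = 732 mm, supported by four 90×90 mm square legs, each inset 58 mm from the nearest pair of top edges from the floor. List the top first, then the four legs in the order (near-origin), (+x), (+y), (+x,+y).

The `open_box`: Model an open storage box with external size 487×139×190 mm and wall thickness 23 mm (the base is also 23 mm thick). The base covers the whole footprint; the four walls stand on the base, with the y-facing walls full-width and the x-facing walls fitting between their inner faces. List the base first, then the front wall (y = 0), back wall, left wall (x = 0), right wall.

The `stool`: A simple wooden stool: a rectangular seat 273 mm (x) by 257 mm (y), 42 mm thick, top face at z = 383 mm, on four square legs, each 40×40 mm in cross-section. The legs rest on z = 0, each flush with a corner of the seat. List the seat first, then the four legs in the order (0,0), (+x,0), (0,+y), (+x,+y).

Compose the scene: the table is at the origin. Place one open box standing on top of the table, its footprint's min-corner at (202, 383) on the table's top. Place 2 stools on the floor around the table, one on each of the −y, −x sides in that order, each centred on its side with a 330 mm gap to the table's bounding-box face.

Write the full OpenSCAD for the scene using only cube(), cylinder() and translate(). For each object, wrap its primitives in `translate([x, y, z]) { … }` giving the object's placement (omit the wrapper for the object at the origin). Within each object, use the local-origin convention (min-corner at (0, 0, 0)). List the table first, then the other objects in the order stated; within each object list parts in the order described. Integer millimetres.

translate([0, 0, 706]) cube([1707, 695, 26]);
translate([58, 58, 0]) cube([90, 90, 706]);
translate([1559, 58, 0]) cube([90, 90, 706]);
translate([58, 547, 0]) cube([90, 90, 706]);
translate([1559, 547, 0]) cube([90, 90, 706]);
translate([202, 383, 732]) {
  cube([487, 139, 23]);
  translate([0, 0, 23]) cube([487, 23, 167]);
  translate([0, 116, 23]) cube([487, 23, 167]);
  translate([0, 23, 23]) cube([23, 93, 167]);
  translate([464, 23, 23]) cube([23, 93, 167]);
}
translate([717, -587, 0]) {
  translate([0, 0, 341]) cube([273, 257, 42]);
  cube([40, 40, 341]);
  translate([233, 0, 0]) cube([40, 40, 341]);
  translate([0, 217, 0]) cube([40, 40, 341]);
  translate([233, 217, 0]) cube([40, 40, 341]);
}
translate([-603, 219, 0]) {
  translate([0, 0, 341]) cube([273, 257, 42]);
  cube([40, 40, 341]);
  translate([233, 0, 0]) cube([40, 40, 341]);
  translate([0, 217, 0]) cube([40, 40, 341]);
  translate([233, 217, 0]) cube([40, 40, 341]);
}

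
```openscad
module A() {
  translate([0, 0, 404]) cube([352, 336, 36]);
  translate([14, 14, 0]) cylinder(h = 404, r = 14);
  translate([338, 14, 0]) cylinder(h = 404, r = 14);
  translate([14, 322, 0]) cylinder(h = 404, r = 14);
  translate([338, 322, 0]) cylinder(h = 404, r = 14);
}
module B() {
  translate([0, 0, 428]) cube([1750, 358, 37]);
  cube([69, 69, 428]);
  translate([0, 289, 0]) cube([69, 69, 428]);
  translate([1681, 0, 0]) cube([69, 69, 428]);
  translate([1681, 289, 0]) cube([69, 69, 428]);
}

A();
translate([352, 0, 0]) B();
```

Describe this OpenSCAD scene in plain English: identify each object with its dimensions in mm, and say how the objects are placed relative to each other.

A is a four-legged stool. The seat is a 352×336×36 mm slab whose top surface is at z = 440 mm; four round legs, each 28 mm in diameter, run from the floor (z = 0) to the underside of the seat, each leg's axis is inset half a diameter from the nearest pair of seat edges (so the leg's bounding box is flush with the corner).

B is a bench: a 1750×358 mm seat slab, 37 mm thick, top at z = 465 mm, on four 69×69 mm square legs flush with the seat corners and standing on z = 0.

The bench is against the stool's +x side, with their −y faces flush.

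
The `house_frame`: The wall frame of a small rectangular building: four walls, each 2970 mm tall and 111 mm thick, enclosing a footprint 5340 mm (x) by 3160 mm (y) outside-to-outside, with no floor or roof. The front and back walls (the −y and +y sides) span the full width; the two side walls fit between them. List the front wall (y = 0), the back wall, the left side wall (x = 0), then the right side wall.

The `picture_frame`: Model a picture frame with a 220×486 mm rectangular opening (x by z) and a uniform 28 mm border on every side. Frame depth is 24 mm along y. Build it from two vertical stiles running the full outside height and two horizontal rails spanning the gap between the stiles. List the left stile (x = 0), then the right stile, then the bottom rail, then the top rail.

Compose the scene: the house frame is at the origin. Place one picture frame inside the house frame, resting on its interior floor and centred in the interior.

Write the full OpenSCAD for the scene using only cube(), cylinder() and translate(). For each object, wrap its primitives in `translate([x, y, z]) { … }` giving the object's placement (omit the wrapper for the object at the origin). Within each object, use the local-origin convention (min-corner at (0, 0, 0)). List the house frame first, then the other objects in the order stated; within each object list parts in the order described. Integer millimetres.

cube([5340, 111, 2970]);
translate([0, 3049, 0]) cube([5340, 111, 2970]);
translate([0, 111, 0]) cube([111, 2938, 2970]);
translate([5229, 111, 0]) cube([111, 2938, 2970]);
translate([2532, 1568, 0]) {
  cube([28, 24, 542]);
  translate([248, 0, 0]) cube([28, 24, 542]);
  translate([28, 0, 0]) cube([220, 24, 28]);
  translate([28, 0, 514]) cube([220, 24, 28]);
}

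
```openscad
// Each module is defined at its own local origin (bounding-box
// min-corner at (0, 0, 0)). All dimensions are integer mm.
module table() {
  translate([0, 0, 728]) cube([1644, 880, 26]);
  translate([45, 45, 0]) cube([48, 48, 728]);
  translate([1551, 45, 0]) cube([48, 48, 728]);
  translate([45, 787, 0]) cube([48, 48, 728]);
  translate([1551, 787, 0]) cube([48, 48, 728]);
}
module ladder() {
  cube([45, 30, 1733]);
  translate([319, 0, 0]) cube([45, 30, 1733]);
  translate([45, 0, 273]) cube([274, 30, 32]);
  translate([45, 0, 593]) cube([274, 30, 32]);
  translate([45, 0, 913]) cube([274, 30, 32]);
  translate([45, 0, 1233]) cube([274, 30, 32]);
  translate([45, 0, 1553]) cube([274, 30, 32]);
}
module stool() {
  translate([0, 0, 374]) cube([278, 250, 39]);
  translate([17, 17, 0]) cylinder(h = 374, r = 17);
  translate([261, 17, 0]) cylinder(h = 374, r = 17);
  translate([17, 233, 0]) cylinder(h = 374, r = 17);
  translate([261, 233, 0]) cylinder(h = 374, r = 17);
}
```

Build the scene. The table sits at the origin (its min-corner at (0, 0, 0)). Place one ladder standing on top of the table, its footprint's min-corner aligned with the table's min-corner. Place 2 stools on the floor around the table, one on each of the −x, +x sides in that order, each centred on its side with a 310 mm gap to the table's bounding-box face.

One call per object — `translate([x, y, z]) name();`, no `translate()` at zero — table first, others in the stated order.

table();
translate([0, 0, 754]) ladder();
translate([-588, 315, 0]) stool();
translate([1954, 315, 0]) stool();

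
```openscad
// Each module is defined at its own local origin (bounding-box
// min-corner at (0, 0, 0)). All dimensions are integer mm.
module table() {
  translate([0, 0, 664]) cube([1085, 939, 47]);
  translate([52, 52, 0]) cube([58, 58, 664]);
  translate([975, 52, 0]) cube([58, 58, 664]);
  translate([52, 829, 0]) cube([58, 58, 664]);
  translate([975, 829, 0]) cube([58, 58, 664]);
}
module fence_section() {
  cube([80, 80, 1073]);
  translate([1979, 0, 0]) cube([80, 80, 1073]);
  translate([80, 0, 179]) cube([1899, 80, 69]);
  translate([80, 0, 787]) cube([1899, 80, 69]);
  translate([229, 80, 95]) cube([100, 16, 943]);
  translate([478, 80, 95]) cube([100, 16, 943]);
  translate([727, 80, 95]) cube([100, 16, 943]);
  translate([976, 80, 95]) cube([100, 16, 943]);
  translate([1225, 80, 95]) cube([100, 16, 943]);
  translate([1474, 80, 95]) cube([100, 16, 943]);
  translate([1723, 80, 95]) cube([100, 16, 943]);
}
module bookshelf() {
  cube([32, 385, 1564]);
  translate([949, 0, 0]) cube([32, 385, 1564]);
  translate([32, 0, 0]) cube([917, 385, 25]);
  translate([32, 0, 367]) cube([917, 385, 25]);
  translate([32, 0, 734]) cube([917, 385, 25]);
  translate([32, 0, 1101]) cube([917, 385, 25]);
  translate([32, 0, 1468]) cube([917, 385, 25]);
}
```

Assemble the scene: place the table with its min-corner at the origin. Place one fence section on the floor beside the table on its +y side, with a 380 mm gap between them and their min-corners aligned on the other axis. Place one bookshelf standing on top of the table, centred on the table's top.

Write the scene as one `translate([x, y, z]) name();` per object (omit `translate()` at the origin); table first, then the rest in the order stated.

table();
translate([0, 1319, 0]) fence_section();
translate([52, 277, 711]) bookshelf();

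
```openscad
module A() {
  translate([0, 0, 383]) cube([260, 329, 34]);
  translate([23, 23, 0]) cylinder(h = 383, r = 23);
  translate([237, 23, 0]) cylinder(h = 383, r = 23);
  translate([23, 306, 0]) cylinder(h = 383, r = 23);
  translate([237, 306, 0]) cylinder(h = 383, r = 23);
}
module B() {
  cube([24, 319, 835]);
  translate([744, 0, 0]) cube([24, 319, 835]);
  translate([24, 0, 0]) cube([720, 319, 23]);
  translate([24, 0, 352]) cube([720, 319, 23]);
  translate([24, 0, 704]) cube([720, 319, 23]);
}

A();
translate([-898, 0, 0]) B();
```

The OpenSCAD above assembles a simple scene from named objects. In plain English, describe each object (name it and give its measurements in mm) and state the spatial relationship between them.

A is a four-legged stool. The seat is a 260×329×34 mm slab whose top surface is at z = 417 mm; four round legs, each 46 mm in diameter, run from the floor (z = 0) to the underside of the seat, each leg's axis is inset half a diameter from the nearest pair of seat edges (so the leg's bounding box is flush with the corner).

B is a bookshelf 768 mm wide overall, 319 mm deep and 835 mm tall. The two sides are 24 mm thick vertical panels. 3 horizontal shelves of 23 mm thickness span between the inner faces of the sides; the lowest shelf sits on the floor and shelves are stacked with a clear vertical gap of 329 mm between each pair.

The bookshelf is on the floor beside the stool on its −x side.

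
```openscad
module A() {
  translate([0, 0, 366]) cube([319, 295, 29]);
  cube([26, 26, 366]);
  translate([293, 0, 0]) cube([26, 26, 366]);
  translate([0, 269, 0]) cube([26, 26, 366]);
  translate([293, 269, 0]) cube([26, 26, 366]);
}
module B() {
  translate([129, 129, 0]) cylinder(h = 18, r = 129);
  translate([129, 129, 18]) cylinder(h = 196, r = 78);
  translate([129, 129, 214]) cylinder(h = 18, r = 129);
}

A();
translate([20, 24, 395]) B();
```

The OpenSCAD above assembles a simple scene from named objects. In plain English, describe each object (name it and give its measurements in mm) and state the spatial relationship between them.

A is a simple wooden stool: a rectangular seat 319 mm (x) by 295 mm (y), 29 mm thick, top face at z = 395 mm, on four square legs, each 26×26 mm in cross-section. The legs rest on z = 0, each flush with a corner of the seat.

B is a spool: two coaxial disc flanges of radius 129 mm and thickness 18 mm, joined by a core cylinder of radius 78 mm and height 196 mm. The lower flange rests on z = 0 and the three cylinders share a vertical axis.

The spool is on top of the stool.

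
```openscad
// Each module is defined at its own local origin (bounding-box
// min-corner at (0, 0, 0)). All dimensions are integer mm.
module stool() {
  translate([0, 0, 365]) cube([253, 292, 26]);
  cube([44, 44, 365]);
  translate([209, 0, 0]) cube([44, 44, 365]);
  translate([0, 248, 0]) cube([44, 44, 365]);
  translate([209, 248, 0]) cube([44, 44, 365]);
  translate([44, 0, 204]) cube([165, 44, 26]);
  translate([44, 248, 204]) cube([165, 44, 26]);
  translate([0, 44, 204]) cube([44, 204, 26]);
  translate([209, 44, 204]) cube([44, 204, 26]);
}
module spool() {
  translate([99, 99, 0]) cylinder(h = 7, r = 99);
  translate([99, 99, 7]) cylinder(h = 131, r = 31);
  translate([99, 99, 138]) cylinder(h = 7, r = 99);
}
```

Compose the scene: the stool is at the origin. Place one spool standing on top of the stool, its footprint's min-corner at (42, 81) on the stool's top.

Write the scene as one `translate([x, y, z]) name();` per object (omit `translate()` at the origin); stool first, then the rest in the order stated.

stool();
translate([42, 81, 391]) spool();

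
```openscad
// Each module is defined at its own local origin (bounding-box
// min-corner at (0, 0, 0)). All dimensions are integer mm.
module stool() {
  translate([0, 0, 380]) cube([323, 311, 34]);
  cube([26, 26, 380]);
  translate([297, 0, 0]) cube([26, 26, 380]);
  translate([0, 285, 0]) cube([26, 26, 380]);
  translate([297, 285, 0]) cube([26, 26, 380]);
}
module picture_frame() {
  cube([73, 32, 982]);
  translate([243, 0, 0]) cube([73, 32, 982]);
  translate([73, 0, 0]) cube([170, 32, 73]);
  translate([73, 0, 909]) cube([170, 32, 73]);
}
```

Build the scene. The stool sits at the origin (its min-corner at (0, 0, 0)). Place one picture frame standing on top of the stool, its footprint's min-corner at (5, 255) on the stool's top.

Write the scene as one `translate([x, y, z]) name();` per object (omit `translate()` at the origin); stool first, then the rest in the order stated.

stool();
translate([5, 255, 414]) picture_frame();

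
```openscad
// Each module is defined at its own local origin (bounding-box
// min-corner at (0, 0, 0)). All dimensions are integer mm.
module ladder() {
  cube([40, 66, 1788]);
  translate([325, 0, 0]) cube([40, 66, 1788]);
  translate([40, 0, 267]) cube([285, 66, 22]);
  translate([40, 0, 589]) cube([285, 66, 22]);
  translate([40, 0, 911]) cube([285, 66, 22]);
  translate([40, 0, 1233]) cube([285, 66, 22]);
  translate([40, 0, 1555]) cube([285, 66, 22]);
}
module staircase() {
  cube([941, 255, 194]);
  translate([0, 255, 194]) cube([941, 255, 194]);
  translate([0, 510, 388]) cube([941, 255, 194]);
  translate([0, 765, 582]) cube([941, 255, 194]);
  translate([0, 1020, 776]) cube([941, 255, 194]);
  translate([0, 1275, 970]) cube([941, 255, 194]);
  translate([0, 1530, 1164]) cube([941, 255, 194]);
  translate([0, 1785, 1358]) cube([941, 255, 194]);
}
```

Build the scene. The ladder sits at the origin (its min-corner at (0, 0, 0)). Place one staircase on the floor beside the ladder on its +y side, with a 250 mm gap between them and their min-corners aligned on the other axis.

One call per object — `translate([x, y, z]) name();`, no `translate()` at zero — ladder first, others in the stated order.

ladder();
translate([0, 316, 0]) staircase();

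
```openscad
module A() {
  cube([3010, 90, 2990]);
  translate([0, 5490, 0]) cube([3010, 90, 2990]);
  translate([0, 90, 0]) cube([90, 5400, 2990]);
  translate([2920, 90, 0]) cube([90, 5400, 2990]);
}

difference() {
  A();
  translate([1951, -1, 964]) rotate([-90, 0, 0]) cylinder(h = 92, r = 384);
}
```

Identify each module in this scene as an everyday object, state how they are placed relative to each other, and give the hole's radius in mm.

A is a house frame. The house frame has a circular hole through its front wall. The hole's radius is 384 mm.

The subtracted cylinder has r = 384 mm.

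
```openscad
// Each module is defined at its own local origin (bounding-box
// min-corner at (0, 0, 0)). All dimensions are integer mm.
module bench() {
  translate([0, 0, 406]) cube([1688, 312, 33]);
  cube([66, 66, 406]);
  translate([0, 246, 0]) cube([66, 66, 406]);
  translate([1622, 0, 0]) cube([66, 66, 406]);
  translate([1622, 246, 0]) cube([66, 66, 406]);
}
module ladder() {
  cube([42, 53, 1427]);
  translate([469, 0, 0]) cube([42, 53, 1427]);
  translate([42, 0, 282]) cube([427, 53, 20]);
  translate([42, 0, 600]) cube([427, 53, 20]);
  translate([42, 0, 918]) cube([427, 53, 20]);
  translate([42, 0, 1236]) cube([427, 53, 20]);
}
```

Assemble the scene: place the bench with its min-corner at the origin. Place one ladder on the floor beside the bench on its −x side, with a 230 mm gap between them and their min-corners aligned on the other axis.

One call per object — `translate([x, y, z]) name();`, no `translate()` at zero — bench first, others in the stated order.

bench();
translate([-741, 0, 0]) ladder();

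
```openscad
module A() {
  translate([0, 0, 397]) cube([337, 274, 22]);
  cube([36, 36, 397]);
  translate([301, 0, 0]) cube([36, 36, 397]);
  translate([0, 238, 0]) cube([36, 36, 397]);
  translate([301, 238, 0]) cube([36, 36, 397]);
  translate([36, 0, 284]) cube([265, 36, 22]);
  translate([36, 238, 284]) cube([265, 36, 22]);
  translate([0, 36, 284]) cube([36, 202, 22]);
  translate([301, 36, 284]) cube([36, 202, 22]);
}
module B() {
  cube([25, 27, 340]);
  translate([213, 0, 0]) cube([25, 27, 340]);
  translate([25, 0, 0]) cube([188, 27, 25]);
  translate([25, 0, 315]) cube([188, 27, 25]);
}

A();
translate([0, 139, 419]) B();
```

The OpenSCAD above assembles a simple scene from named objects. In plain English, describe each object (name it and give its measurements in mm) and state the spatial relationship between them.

A is a simple wooden stool: a rectangular seat 337 mm (x) by 274 mm (y), 22 mm thick, top face at z = 419 mm, on four square legs, each 36×36 mm in cross-section. The legs rest on z = 0, each flush with a corner of the seat. Four stretchers, 36 mm wide and 22 mm tall, connect adjacent legs with their undersides at z = 284 mm, each running between the inner faces of the legs it joins and aligned with the legs' outer faces on the other axis.

B is a rectangular picture frame lying in the x–z plane (depth along y). The opening is 188 mm wide (x) by 290 mm tall (z), surrounded by a border 25 mm wide on all four sides. The frame is 27 mm deep and is made of two full-height vertical stiles with two horizontal rails fitted between them.

The picture frame is on top of the stool.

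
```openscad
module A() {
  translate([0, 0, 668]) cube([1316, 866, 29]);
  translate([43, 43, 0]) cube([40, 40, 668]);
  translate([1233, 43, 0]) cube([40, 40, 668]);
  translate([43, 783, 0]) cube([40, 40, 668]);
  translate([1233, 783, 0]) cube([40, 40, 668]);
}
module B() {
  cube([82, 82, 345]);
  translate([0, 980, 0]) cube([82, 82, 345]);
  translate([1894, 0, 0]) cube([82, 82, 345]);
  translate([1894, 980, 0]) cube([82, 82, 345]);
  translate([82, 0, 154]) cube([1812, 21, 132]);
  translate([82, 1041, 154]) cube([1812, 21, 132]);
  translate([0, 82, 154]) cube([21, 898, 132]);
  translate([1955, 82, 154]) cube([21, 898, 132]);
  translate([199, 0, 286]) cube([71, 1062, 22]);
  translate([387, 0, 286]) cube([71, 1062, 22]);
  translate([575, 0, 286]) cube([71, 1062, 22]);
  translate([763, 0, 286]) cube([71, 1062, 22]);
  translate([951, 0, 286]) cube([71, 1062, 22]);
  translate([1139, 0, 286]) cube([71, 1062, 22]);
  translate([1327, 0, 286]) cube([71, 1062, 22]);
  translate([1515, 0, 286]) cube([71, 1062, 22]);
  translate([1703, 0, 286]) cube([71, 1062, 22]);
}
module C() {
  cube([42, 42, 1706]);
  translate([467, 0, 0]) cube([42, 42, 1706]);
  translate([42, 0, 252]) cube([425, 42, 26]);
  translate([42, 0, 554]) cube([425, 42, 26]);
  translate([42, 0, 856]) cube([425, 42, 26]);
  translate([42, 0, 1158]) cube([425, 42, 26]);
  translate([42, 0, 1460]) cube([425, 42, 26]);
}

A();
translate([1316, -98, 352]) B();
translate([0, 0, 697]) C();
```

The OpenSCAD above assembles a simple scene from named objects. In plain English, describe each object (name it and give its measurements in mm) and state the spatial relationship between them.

A is a table with a 1316×866 mm rectangular top, 29 mm thick, top surface at z = 697 mm, supported by four 40×40 mm square legs, each inset 43 mm from the nearest pair of top edges, running from the floor.

B is a bed frame 1976 mm long (x) by 1062 mm wide (y). Four 82×82 mm corner posts, 345 mm tall, at the corners of the footprint. Four rails of 21 mm thickness and 132 mm height run between adjacent posts with their undersides at z = 154 mm, their outer faces flush with the outside of the frame (the two x-running rails run between the posts' inner faces; the two y-running rails run between the posts' inner faces). 9 slats, each 71 mm wide (x) and 22 mm thick, lie across the top of the two x-running rails, running the full 1062 mm width of the frame in y; the slats are evenly spaced along x between the inner faces of the end posts with equal gaps (rounded down to the nearest mm) at the −x end and between each pair — any rounding remainder accumulates at the +x end.

C is a straight ladder. Two 42×42 mm vertical rails, 1706 mm tall, stand 509 mm apart (outside-to-outside) with their front faces coplanar on the −y side. 5 rungs, each 42 mm deep and 26 mm tall, span between the inner faces of the rails, front faces flush with the rails. The lowest rung's underside is at z = 252 mm and rungs are spaced 302 mm apart (underside to underside).

The bed frame is beside the table with their tops flush at z = 697. The ladder is on top of the table.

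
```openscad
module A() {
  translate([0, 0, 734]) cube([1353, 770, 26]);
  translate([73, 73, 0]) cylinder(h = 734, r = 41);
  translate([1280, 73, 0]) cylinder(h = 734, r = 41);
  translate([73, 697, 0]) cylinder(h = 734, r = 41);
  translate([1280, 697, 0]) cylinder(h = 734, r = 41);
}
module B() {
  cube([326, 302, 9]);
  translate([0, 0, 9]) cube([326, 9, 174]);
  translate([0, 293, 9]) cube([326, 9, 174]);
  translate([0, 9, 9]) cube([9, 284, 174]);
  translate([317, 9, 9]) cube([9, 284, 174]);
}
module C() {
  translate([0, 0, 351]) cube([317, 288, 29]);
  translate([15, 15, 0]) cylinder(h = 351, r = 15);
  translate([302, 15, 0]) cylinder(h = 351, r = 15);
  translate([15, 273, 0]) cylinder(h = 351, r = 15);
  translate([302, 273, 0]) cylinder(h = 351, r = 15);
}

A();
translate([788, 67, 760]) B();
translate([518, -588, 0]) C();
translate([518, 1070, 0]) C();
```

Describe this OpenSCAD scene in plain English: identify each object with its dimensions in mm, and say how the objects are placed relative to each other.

A is a table: top 1353 mm (x) × 770 mm (y), 26 mm thick, upper face at z = 760 mm, on four round legs of 82 mm diameter, each leg's bounding box inset 32 mm from the nearest pair of top edges, running from z = 0 to the bottom of the top.

B is an open-topped rectangular box: outside dimensions 326×302×183 mm, with a uniform wall and base thickness of 9 mm. The base is a full 326×302 slab on the floor; four walls sit on top of the base. The front and back walls (the −y and +y sides) span the full width; the two side walls fit between them.

C is a simple wooden stool: a rectangular seat 317 mm (x) by 288 mm (y), 29 mm thick, top face at z = 380 mm, on four round legs, each 30 mm in diameter. The legs rest on z = 0, each leg's axis is inset half a diameter from the nearest pair of seat edges (so the leg's bounding box is flush with the corner).

The open box is on top of the table. Two stools sit around the table at the −y, +y sides.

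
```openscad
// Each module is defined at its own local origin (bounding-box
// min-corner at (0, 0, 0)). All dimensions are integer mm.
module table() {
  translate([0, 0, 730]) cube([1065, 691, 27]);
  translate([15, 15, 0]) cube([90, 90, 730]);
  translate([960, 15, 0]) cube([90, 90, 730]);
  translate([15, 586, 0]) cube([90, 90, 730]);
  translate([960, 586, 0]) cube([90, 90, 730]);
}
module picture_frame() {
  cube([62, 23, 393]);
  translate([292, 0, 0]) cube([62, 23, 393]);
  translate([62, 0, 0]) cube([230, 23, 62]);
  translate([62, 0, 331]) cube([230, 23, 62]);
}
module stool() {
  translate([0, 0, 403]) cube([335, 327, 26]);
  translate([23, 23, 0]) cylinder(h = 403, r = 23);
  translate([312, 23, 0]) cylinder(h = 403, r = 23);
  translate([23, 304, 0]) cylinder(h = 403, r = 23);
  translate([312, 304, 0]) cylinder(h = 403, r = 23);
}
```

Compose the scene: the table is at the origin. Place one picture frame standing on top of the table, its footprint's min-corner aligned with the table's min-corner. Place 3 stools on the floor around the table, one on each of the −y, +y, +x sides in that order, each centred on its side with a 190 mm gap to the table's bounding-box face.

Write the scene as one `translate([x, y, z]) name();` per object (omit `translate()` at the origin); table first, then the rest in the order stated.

table();
translate([0, 0, 757]) picture_frame();
translate([365, -517, 0]) stool();
translate([365, 881, 0]) stool();
translate([1255, 182, 0]) stool();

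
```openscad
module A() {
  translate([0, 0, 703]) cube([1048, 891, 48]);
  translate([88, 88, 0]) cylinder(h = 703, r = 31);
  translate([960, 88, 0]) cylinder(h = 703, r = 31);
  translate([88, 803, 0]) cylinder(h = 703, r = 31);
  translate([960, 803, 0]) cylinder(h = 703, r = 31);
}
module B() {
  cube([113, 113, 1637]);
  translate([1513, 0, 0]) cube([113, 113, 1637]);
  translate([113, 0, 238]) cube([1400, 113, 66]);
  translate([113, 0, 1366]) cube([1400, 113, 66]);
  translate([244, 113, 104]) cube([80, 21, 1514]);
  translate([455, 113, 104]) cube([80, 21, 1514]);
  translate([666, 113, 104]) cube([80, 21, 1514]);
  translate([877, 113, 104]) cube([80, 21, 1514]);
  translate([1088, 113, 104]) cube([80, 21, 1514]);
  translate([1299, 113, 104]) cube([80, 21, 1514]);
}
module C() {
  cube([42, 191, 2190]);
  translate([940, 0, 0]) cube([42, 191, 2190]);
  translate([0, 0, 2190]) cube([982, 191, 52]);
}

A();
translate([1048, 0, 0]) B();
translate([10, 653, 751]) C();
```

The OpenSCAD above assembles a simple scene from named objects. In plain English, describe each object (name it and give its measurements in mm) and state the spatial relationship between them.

A is a table: top 1048 mm (x) × 891 mm (y), 48 mm thick, upper face at z = 751 mm, on four round legs of 62 mm diameter, each leg's bounding box inset 57 mm from the nearest pair of top edges, running from z = 0 to the bottom of the top.

B is a fence section. Two 113×113 mm posts, 1637 mm tall, stand on the floor with a clear span of 1400 mm between their inner faces. Two horizontal rails of 113×66 mm section span the gap between the posts with their undersides at z = 238 mm and z = 1366 mm, flush with the posts' −y face. 6 pickets, each 80 mm wide, 21 mm thick and 1514 mm tall, are fixed to the +y face of the rails with their bottoms at z = 104 mm, evenly spaced across the span with equal gaps (rounded down to the nearest mm) at the −x end and between each pair — any rounding remainder accumulates at the +x end.

C is a rectangular door frame: two vertical jambs of 42×191 mm section, 2190 mm tall, with a clear opening 898 mm wide between their inner faces. A header 52 mm tall and 191 mm deep lies on top of the jambs and spans the full outside width.

The fence section is against the table's +x side, with their −y faces flush. The door frame is on top of the table.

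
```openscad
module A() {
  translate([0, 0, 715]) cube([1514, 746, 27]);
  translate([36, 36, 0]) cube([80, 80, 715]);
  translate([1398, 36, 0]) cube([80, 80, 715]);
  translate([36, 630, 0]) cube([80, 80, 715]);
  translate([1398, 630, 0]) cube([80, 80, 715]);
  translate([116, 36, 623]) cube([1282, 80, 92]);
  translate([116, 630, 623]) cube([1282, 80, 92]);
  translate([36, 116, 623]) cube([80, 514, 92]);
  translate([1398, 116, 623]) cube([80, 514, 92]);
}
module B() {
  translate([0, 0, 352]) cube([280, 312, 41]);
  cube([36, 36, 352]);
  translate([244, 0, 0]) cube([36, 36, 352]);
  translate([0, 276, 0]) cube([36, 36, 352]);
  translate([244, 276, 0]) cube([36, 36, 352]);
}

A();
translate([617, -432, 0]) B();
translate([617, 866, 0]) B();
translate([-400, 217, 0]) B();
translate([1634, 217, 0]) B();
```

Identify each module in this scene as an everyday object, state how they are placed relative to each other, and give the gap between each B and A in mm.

A is a table. B is a stool. Four stools sit around the table at the −y, +y, −x, +x sides. The gap between each stool and the table is 120 mm.

Each stool's nearest face is 120 mm from the table's bounding box.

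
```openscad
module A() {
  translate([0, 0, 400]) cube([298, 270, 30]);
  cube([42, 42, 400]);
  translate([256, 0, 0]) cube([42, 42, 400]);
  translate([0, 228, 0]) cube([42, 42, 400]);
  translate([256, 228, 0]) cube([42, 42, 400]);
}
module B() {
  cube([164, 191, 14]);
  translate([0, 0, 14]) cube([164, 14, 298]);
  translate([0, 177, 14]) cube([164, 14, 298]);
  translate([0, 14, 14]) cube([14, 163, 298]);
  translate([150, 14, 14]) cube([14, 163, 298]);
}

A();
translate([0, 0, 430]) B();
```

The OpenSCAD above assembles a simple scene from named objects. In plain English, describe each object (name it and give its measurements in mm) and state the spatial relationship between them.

A is a four-legged stool. The seat is 298×270 mm, 30 mm thick, top at z = 430 mm. It stands on four square legs, each 42×42 mm in cross-section, from z = 0 to the seat underside, each flush with a corner of the seat.

B is an open storage box with external size 164×191×312 mm and wall thickness 14 mm (the base is also 14 mm thick). The base covers the whole footprint; the four walls stand on the base, with the y-facing walls full-width and the x-facing walls fitting between their inner faces.

The open box is on top of the stool.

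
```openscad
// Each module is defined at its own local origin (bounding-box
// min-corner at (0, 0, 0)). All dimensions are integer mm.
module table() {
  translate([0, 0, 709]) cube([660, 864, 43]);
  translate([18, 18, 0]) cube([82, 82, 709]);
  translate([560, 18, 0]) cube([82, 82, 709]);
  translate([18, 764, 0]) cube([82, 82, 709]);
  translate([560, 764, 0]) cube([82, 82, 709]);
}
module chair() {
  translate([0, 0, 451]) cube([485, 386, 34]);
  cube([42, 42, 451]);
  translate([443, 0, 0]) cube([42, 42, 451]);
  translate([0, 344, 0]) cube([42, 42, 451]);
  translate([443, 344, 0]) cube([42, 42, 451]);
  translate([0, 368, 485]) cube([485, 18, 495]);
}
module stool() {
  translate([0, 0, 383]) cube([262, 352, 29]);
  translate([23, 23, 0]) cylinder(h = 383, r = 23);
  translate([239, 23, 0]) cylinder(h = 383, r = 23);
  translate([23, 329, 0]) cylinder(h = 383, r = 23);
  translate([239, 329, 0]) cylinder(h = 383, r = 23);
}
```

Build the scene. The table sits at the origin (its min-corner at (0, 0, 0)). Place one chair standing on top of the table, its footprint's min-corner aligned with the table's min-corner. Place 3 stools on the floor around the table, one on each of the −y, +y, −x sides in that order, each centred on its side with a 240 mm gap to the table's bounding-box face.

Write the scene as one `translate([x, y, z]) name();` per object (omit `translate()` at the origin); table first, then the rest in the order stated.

table();
translate([0, 0, 752]) chair();
translate([199, -592, 0]) stool();
translate([199, 1104, 0]) stool();
translate([-502, 256, 0]) stool();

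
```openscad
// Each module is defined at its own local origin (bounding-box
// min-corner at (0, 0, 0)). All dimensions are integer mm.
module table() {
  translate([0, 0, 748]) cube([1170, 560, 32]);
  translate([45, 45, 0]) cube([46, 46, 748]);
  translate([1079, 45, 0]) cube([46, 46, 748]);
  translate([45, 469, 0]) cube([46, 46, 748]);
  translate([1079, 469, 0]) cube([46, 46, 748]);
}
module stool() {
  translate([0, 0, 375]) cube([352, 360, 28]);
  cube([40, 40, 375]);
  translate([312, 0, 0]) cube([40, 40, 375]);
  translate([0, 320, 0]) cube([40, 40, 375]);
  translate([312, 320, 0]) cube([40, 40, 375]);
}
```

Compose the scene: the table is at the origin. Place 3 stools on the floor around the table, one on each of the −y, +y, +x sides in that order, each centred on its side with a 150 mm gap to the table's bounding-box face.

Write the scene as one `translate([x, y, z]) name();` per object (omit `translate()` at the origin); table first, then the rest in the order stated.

table();
translate([409, -510, 0]) stool();
translate([409, 710, 0]) stool();
translate([1320, 100, 0]) stool();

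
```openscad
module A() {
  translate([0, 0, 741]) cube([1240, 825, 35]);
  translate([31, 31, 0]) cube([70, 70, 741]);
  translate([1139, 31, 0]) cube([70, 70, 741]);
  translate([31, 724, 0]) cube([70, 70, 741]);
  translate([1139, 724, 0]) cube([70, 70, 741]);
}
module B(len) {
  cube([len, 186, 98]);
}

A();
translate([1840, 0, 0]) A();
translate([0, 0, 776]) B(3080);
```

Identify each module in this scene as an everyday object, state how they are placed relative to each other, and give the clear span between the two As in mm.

A is a table. B is a beam. A beam spans the tops of two tables. The clear span between the two tables is 600 mm.

Second table starts at x = 1840; first ends at x = 1240; clear span = 1840 − 1240 = 600 mm.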